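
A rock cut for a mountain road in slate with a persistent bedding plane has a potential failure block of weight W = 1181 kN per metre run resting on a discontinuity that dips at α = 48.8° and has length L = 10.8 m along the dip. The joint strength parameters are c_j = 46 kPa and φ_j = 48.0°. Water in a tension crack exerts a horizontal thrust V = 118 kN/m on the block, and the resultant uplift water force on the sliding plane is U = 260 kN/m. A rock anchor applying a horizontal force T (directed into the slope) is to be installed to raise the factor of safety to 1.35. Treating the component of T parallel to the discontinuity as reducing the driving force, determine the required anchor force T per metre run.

T = 192 kN/m

Resolving forces along and normal to the sliding plane, with the horizontal anchor force T adding T·sinα to the effective normal force and T·cosα acting up the plane against the driving force:
FS = [c_jL + (W cosα − U − V sinα + T sinα) tanφ_j] / [W sinα + V cosα − T cosα]
Without the anchor: N' = 429.1 kN/m, driving T_d = 966.3 kN/m, resisting R = 46·10.8 + 429.1·tan48.0° = 973.4 kN/m, FS = 1.01.
Setting FS = 1.35 and solving for T:
1.35·(966.3 − T cos48.8°) = 973.4 + T sin48.8°·tan48.0°
T·(sin48.8°·tan48.0° + 1.35·cos48.8°) = 1.35·966.3 − 973.4
T·(0.7524·1.1106 + 1.35·0.6587) = 1304.5 − 973.4 = 331.1
T·1.7249 = 331.1
T = 192.0 kN/m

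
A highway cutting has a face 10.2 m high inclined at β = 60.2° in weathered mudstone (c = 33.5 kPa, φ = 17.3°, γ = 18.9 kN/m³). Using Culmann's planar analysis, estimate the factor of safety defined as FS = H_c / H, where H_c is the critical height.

FS = 2.15

H_c = (4c/γ) · sinβ cosφ / [1 − cos(β − φ)]
    = (4·33.5/18.9) · sin60.2°·cos17.3° / [1 − cos42.9°]
    = 7.090 · 0.8285 / 0.2675 = 21.96 m
FS = H_c / H = 21.96 / 10.2 = 2.153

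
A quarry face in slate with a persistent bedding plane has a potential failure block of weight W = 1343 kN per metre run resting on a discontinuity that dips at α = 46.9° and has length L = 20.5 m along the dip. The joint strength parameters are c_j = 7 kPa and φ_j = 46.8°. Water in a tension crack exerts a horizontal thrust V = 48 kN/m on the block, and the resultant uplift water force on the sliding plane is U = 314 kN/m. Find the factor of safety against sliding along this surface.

FS = 0.74

Resolving the block weight along and normal to the plane and applying the Mohr–Coulomb strength on the joint:
N' = W cosα − U − V sinα = 1343·cos46.9° − 314 − 48·sin46.9° = 568.6 kN/m
Driving force T = W sinα + V cosα = 1343·sin46.9° + 48·cos46.9° = 1013.4 kN/m
Resisting force R = c_j·L + N'·tanφ_j = 7·20.5 + 568.6·tan46.8° = 143.5 + 605.5 = 749.0 kN/m
FS = R / T = 749.0 / 1013.4 = 0.739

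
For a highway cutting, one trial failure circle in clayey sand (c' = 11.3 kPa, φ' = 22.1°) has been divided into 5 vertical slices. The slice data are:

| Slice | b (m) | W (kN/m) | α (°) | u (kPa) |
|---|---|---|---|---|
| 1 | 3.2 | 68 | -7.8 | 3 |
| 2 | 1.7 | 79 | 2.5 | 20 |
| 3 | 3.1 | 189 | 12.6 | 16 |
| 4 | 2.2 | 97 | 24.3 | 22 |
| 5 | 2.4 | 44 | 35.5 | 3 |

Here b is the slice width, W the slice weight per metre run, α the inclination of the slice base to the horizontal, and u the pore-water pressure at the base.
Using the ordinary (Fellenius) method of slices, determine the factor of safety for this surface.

FS = 2.71

Ordinary method of slices: FS = Σ[c'·Δl_i + (W_i cosα_i − u_i·Δl_i)·tanφ'] / Σ W_i sinα_i, with Δl_i = b_i / cosα_i.
Slice 1: Δl = 3.2/cos(-7.8°) = 3.230 m; N'_1 = 68·cos(-7.8°) − 3·3.230 = 57.7; c'Δl = 36.50; W sinα = -9.2
Slice 2: Δl = 1.7/cos2.5° = 1.702 m; N'_2 = 79·cos2.5° − 20·1.702 = 44.9; c'Δl = 19.23; W sinα = 3.4
Slice 3: Δl = 3.1/cos12.6° = 3.177 m; N'_3 = 189·cos12.6° − 16·3.177 = 133.6; c'Δl = 35.89; W sinα = 41.2
Slice 4: Δl = 2.2/cos24.3° = 2.414 m; N'_4 = 97·cos24.3° − 22·2.414 = 35.3; c'Δl = 27.28; W sinα = 39.9
Slice 5: Δl = 2.4/cos35.5° = 2.948 m; N'_5 = 44·cos35.5° − 3·2.948 = 27.0; c'Δl = 33.31; W sinα = 25.6
Σc'Δl = 152.2 kN/m; ΣN' = 298.5 kN/m; ΣW sinα = 100.9 kN/m
Resisting = 152.2 + 298.5·tan22.1° = 152.2 + 121.2 = 273.4 kN/m
FS = 273.4 / 100.9 = 2.709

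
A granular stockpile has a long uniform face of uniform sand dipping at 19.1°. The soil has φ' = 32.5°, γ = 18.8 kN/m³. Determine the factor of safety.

FS = 1.84

For a dry cohesionless infinite slope the factor of safety is FS = tanφ' / tanβ.
FS = tan32.5° / tan19.1° = 0.6371 / 0.3463 = 1.840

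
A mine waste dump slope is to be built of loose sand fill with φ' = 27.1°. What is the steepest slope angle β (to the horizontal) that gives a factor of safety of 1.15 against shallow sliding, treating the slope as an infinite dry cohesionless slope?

For an infinite dry cohesionless slope FS = tanφ'/tanβ, so tanβ = tanφ' / FS.
tanβ = tan27.1° / 1.15 = 0.5117 / 1.15 = 0.4450
β = arctan(0.4450) = 23.99°

β = 24.0°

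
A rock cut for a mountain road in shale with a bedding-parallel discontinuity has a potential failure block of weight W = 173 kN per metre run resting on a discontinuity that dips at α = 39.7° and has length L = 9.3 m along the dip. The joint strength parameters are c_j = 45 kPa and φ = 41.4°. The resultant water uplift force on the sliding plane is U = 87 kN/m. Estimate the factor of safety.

Resolving the block weight along and normal to the plane and applying the Mohr–Coulomb strength on the joint:
N' = W cosα − U = 173·cos39.7° − 87 = 46.1 kN/m
Driving force T = W sinα = 173·sin39.7° = 110.5 kN/m
Resisting force R = c_j·L + N'·tanφ = 45·9.3 + 46.1·tan41.4° = 418.5 + 40.6 = 459.1 kN/m
FS = R / T = 459.1 / 110.5 = 4.155

FS = 4.15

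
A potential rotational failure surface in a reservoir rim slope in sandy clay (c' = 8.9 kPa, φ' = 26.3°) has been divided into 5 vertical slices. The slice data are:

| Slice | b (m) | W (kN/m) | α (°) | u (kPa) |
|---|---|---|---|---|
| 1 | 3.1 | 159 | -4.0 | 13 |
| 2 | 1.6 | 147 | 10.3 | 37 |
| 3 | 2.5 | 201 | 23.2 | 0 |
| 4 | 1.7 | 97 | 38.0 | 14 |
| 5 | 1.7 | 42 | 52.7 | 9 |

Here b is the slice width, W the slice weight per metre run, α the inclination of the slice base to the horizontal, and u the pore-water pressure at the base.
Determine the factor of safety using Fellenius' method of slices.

Ordinary method of slices: FS = Σ[c'·Δl_i + (W_i cosα_i − u_i·Δl_i)·tanφ'] / Σ W_i sinα_i, with Δl_i = b_i / cosα_i.
Slice 1: Δl = 3.1/cos(-4.0°) = 3.108 m; N'_1 = 159·cos(-4.0°) − 13·3.108 = 118.2; c'Δl = 27.66; W sinα = -11.1
Slice 2: Δl = 1.6/cos10.3° = 1.626 m; N'_2 = 147·cos10.3° − 37·1.626 = 84.5; c'Δl = 14.47; W sinα = 26.3
Slice 3: Δl = 2.5/cos23.2° = 2.720 m; N'_3 = 201·cos23.2° − 0·2.720 = 184.7; c'Δl = 24.21; W sinα = 79.2
Slice 4: Δl = 1.7/cos38.0° = 2.157 m; N'_4 = 97·cos38.0° − 14·2.157 = 46.2; c'Δl = 19.20; W sinα = 59.7
Slice 5: Δl = 1.7/cos52.7° = 2.805 m; N'_5 = 42·cos52.7° − 9·2.805 = 0.2; c'Δl = 24.97; W sinα = 33.4
Σc'Δl = 110.5 kN/m; ΣN' = 433.9 kN/m; ΣW sinα = 187.5 kN/m
Resisting = 110.5 + 433.9·tan26.3° = 110.5 + 214.4 = 324.9 kN/m
FS = 324.9 / 187.5 = 1.733

FS = 1.73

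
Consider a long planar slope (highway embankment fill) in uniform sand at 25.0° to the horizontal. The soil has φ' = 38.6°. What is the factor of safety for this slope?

FS = 1.71

For a dry cohesionless infinite slope the factor of safety is FS = tanφ' / tanβ.
FS = tan38.6° / tan25.0° = 0.7983 / 0.4663 = 1.712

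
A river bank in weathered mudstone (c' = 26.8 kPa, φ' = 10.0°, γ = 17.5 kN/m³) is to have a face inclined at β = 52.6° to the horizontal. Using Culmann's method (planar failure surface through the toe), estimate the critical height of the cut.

Culmann's analysis gives the critical failure plane at α_cr = (β + φ')/2 = (52.6 + 10.0)/2 = 31.3°, and the critical height
H_c = (4c'/γ) · sinβ cosφ' / [1 − cos(β − φ')]
    = (4·26.8/17.5) · sin52.6°·cos10.0° / [1 − cos(42.6°)]
    = 6.126 · 0.7944·0.9848 / [1 − 0.7361]
    = 6.126 · 0.7823 / 0.2639
    = 18.16 m

H_c = 18.16 m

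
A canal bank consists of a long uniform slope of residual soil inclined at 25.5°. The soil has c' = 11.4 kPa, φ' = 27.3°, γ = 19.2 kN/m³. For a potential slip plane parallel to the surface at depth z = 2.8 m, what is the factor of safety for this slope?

FS = 1.63

For an infinite slope with a slip plane parallel to the surface (no pore pressure): FS = [c' + γz cos²β tanφ'] / [γz sinβ cosβ].
γz = 19.2·2.8 = 53.76 kN/m²
Numerator = 11.4 + 53.76·cos²25.5°·tan27.3° = 11.4 + 53.76·0.8147·0.5161 = 34.005 kPa
Denominator = 53.76·sin25.5°·cos25.5° = 53.76·0.4305·0.9026 = 20.890 kPa
FS = 34.005 / 20.890 = 1.628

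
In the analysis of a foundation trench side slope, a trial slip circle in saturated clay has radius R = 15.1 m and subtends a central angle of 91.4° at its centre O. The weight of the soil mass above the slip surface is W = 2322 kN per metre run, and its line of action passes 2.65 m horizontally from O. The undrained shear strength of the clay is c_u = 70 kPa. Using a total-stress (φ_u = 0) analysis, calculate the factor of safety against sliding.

FS = 4.14

Taking moments about the centre O, the resisting moment is provided by the undrained shear strength acting along the arc:
Arc length L_a = R·θ = 15.1·(91.4°·π/180) = 15.1·1.5952 = 24.09 m
M_R = c_u·L_a·R = 70·24.09·15.1 = 25461.0 kN·m/m
M_D = W·d = 2322·2.65 = 6153.3 kN·m/m
FS = M_R / M_D = 25461.0 / 6153.3 = 4.138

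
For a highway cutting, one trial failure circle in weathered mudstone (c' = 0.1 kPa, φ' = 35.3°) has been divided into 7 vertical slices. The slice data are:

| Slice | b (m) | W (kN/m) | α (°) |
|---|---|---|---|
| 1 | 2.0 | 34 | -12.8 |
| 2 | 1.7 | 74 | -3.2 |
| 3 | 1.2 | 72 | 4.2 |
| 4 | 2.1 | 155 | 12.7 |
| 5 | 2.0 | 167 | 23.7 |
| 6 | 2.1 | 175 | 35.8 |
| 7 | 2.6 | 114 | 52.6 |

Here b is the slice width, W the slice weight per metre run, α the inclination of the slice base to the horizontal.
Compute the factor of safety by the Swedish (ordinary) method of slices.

Ordinary method of slices: FS = Σ[c'·Δl_i + (W_i cosα_i)·tanφ'] / Σ W_i sinα_i, with Δl_i = b_i / cosα_i.
Slice 1: Δl = 2.0/cos(-12.8°) = 2.051 m; N'_1 = 34·cos(-12.8°) = 33.2; c'Δl = 0.21; W sinα = -7.5
Slice 2: Δl = 1.7/cos(-3.2°) = 1.703 m; N'_2 = 74·cos(-3.2°) = 73.9; c'Δl = 0.17; W sinα = -4.1
Slice 3: Δl = 1.2/cos4.2° = 1.203 m; N'_3 = 72·cos4.2° = 71.8; c'Δl = 0.12; W sinα = 5.3
Slice 4: Δl = 2.1/cos12.7° = 2.153 m; N'_4 = 155·cos12.7° = 151.2; c'Δl = 0.22; W sinα = 34.1
Slice 5: Δl = 2.0/cos23.7° = 2.184 m; N'_5 = 167·cos23.7° = 152.9; c'Δl = 0.22; W sinα = 67.1
Slice 6: Δl = 2.1/cos35.8° = 2.589 m; N'_6 = 175·cos35.8° = 141.9; c'Δl = 0.26; W sinα = 102.4
Slice 7: Δl = 2.6/cos52.6° = 4.281 m; N'_7 = 114·cos52.6° = 69.2; c'Δl = 0.43; W sinα = 90.6
Σc'Δl = 1.6 kN/m; ΣN' = 694.1 kN/m; ΣW sinα = 287.7 kN/m
Resisting = 1.6 + 694.1·tan35.3° = 1.6 + 491.5 = 493.1 kN/m
FS = 493.1 / 287.7 = 1.714

FS = 1.71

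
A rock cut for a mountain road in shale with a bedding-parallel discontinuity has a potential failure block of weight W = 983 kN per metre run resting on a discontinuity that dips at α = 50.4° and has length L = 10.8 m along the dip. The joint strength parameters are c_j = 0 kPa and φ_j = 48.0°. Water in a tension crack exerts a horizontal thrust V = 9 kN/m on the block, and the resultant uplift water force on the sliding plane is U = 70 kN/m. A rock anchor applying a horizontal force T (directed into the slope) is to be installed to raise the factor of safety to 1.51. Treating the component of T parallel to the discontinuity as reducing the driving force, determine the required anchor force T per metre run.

T = 298 kN/m

Resolving forces along and normal to the sliding plane, with the horizontal anchor force T adding T·sinα to the effective normal force and T·cosα acting up the plane against the driving force:
FS = [c_jL + (W cosα − U − V sinα + T sinα) tanφ_j] / [W sinα + V cosα − T cosα]
Without the anchor: N' = 549.7 kN/m, driving T_d = 763.2 kN/m, resisting R = 0·10.8 + 549.7·tan48.0° = 610.5 kN/m, FS = 0.80.
Setting FS = 1.51 and solving for T:
1.51·(763.2 − T cos50.4°) = 610.5 + T sin50.4°·tan48.0°
T·(sin50.4°·tan48.0° + 1.51·cos50.4°) = 1.51·763.2 − 610.5
T·(0.7705·1.1106 + 1.51·0.6374) = 1152.4 − 610.5 = 541.9
T·1.8183 = 541.9
T = 298.0 kN/m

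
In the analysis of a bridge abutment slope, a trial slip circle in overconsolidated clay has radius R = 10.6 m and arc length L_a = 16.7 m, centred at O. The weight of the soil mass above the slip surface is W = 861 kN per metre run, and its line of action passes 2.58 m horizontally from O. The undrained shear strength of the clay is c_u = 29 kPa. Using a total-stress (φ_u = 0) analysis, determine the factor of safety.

Taking moments about the centre O, the resisting moment is provided by the undrained shear strength acting along the arc:
M_R = c_u·L_a·R = 29·16.70·10.6 = 5133.6 kN·m/m
M_D = W·d = 861·2.58 = 2221.4 kN·m/m
FS = M_R / M_D = 5133.6 / 2221.4 = 2.311

FS = 2.31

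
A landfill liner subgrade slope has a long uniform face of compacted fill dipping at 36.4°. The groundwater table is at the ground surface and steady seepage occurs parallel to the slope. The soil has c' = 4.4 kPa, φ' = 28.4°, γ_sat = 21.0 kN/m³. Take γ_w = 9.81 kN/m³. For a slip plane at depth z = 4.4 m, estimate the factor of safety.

FS = 0.49

With seepage parallel to the slope and the water table at the surface, the effective normal stress on the slip plane uses the buoyant unit weight γ' = γ_sat − γ_w while the driving shear stress uses γ_sat:
FS = [c' + γ' z cos²β tanφ'] / [γ_sat z sinβ cosβ]
γ' = 21.0 − 9.81 = 11.19 kN/m³
Numerator = 4.4 + 11.19·4.4·cos²36.4°·tan28.4° = 4.4 + 11.19·4.4·0.6479·0.5407 = 21.647 kPa
Denominator = 21.0·4.4·sin36.4°·cos36.4° = 21.0·4.4·0.5934·0.8049 = 44.134 kPa
FS = 21.647 / 44.134 = 0.490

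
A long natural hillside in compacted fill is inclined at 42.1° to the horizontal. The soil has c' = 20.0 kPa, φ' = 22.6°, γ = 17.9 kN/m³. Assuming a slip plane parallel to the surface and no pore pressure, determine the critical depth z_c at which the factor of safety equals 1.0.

z_c = 4.16 m

Setting FS = 1.00 in FS = [c' + γz cos²β tanφ'] / [γz sinβ cosβ] and solving for z:
z = c' / [γ cosβ (FS·sinβ − cosβ·tanφ')]
  = 20.0 / [17.9·cos42.1°·(1.00·sin42.1° − cos42.1°·tan22.6°)]
  = 20.0 / [17.9·0.7420·(1.00·0.6704 − 0.7420·0.4163)]
  = 20.0 / 4.8022 = 4.165 m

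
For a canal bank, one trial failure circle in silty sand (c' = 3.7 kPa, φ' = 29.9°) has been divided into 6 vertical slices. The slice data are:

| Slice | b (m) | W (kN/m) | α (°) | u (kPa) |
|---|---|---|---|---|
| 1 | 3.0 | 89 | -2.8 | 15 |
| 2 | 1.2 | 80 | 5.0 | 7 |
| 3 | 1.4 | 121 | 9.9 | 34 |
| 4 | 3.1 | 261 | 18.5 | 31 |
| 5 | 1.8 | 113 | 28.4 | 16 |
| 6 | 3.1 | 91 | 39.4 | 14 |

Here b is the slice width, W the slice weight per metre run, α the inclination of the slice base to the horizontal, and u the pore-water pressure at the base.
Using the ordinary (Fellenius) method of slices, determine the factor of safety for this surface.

Ordinary method of slices: FS = Σ[c'·Δl_i + (W_i cosα_i − u_i·Δl_i)·tanφ'] / Σ W_i sinα_i, with Δl_i = b_i / cosα_i.
Slice 1: Δl = 3.0/cos(-2.8°) = 3.004 m; N'_1 = 89·cos(-2.8°) − 15·3.004 = 43.8; c'Δl = 11.11; W sinα = -4.3
Slice 2: Δl = 1.2/cos5.0° = 1.205 m; N'_2 = 80·cos5.0° − 7·1.205 = 71.3; c'Δl = 4.46; W sinα = 7.0
Slice 3: Δl = 1.4/cos9.9° = 1.421 m; N'_3 = 121·cos9.9° − 34·1.421 = 70.9; c'Δl = 5.26; W sinα = 20.8
Slice 4: Δl = 3.1/cos18.5° = 3.269 m; N'_4 = 261·cos18.5° − 31·3.269 = 146.2; c'Δl = 12.10; W sinα = 82.8
Slice 5: Δl = 1.8/cos28.4° = 2.046 m; N'_5 = 113·cos28.4° − 16·2.046 = 66.7; c'Δl = 7.57; W sinα = 53.7
Slice 6: Δl = 3.1/cos39.4° = 4.012 m; N'_6 = 91·cos39.4° − 14·4.012 = 14.2; c'Δl = 14.84; W sinα = 57.8
Σc'Δl = 55.3 kN/m; ΣN' = 413.0 kN/m; ΣW sinα = 217.8 kN/m
Resisting = 55.3 + 413.0·tan29.9° = 55.3 + 237.5 = 292.8 kN/m
FS = 292.8 / 217.8 = 1.345

FS = 1.34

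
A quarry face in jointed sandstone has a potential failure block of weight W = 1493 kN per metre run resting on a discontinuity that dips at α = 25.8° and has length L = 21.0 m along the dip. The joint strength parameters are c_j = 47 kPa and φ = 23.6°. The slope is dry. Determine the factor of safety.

FS = 2.42

Resolving the block weight along and normal to the plane and applying the Mohr–Coulomb strength on the joint:
N' = W cosα = 1493·cos25.8° = 1344.2 kN/m
Driving force T = W sinα = 1493·sin25.8° = 649.8 kN/m
Resisting force R = c_j·L + N'·tanφ = 47·21.0 + 1344.2·tan23.6° = 987.0 + 587.3 = 1574.3 kN/m
FS = R / T = 1574.3 / 649.8 = 2.423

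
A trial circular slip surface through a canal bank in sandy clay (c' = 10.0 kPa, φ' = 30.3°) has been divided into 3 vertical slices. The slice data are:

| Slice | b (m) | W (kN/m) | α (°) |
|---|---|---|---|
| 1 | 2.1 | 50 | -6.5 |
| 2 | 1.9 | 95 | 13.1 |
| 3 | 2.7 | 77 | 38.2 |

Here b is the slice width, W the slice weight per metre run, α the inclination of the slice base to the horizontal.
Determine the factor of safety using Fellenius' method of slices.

Ordinary method of slices: FS = Σ[c'·Δl_i + (W_i cosα_i)·tanφ'] / Σ W_i sinα_i, with Δl_i = b_i / cosα_i.
Slice 1: Δl = 2.1/cos(-6.5°) = 2.114 m; N'_1 = 50·cos(-6.5°) = 49.7; c'Δl = 21.14; W sinα = -5.7
Slice 2: Δl = 1.9/cos13.1° = 1.951 m; N'_2 = 95·cos13.1° = 92.5; c'Δl = 19.51; W sinα = 21.5
Slice 3: Δl = 2.7/cos38.2° = 3.436 m; N'_3 = 77·cos38.2° = 60.5; c'Δl = 34.36; W sinα = 47.6
Σc'Δl = 75.0 kN/m; ΣN' = 202.7 kN/m; ΣW sinα = 63.5 kN/m
Resisting = 75.0 + 202.7·tan30.3° = 75.0 + 118.5 = 193.5 kN/m
FS = 193.5 / 63.5 = 3.047

FS = 3.05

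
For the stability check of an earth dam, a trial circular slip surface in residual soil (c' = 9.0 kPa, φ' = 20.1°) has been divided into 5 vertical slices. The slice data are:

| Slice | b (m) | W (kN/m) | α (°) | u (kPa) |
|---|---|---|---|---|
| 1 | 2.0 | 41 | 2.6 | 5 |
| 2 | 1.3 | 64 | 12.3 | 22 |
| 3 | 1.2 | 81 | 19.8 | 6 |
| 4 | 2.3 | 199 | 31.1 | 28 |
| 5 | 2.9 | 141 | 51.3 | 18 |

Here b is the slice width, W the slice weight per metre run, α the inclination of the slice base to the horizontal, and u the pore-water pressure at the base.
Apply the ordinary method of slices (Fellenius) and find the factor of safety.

Ordinary method of slices: FS = Σ[c'·Δl_i + (W_i cosα_i − u_i·Δl_i)·tanφ'] / Σ W_i sinα_i, with Δl_i = b_i / cosα_i.
Slice 1: Δl = 2.0/cos2.6° = 2.002 m; N'_1 = 41·cos2.6° − 5·2.002 = 30.9; c'Δl = 18.02; W sinα = 1.9
Slice 2: Δl = 1.3/cos12.3° = 1.331 m; N'_2 = 64·cos12.3° − 22·1.331 = 33.3; c'Δl = 11.97; W sinα = 13.6
Slice 3: Δl = 1.2/cos19.8° = 1.275 m; N'_3 = 81·cos19.8° − 6·1.275 = 68.6; c'Δl = 11.48; W sinα = 27.4
Slice 4: Δl = 2.3/cos31.1° = 2.686 m; N'_4 = 199·cos31.1° − 28·2.686 = 95.2; c'Δl = 24.17; W sinα = 102.8
Slice 5: Δl = 2.9/cos51.3° = 4.638 m; N'_5 = 141·cos51.3° − 18·4.638 = 4.7; c'Δl = 41.74; W sinα = 110.0
Σc'Δl = 107.4 kN/m; ΣN' = 232.6 kN/m; ΣW sinα = 255.8 kN/m
Resisting = 107.4 + 232.6·tan20.1° = 107.4 + 85.1 = 192.5 kN/m
FS = 192.5 / 255.8 = 0.753

FS = 0.75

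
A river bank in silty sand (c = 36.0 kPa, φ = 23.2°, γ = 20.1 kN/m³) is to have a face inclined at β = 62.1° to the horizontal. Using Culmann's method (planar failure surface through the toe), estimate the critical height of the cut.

H_c = 26.24 m

Culmann's analysis gives the critical failure plane at α_cr = (β + φ)/2 = (62.1 + 23.2)/2 = 42.6°, and the critical height
H_c = (4c/γ) · sinβ cosφ / [1 − cos(β − φ)]
    = (4·36.0/20.1) · sin62.1°·cos23.2° / [1 − cos(38.9°)]
    = 7.164 · 0.8838·0.9191 / [1 − 0.7782]
    = 7.164 · 0.8123 / 0.2218
    = 26.24 m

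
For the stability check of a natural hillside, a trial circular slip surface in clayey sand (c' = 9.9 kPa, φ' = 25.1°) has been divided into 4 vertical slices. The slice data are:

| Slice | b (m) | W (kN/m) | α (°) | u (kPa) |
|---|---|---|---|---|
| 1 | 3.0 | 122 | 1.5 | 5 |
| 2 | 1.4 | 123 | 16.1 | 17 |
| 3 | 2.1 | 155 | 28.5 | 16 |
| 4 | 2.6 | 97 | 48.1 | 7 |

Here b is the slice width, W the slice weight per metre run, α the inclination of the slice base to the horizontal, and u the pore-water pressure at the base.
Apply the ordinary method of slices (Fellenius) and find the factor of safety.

FS = 1.44

Ordinary method of slices: FS = Σ[c'·Δl_i + (W_i cosα_i − u_i·Δl_i)·tanφ'] / Σ W_i sinα_i, with Δl_i = b_i / cosα_i.
Slice 1: Δl = 3.0/cos1.5° = 3.001 m; N'_1 = 122·cos1.5° − 5·3.001 = 107.0; c'Δl = 29.71; W sinα = 3.2
Slice 2: Δl = 1.4/cos16.1° = 1.457 m; N'_2 = 123·cos16.1° − 17·1.457 = 93.4; c'Δl = 14.43; W sinα = 34.1
Slice 3: Δl = 2.1/cos28.5° = 2.390 m; N'_3 = 155·cos28.5° − 16·2.390 = 98.0; c'Δl = 23.66; W sinα = 74.0
Slice 4: Δl = 2.6/cos48.1° = 3.893 m; N'_4 = 97·cos48.1° − 7·3.893 = 37.5; c'Δl = 38.54; W sinα = 72.2
Σc'Δl = 106.3 kN/m; ΣN' = 335.9 kN/m; ΣW sinα = 183.5 kN/m
Resisting = 106.3 + 335.9·tan25.1° = 106.3 + 157.3 = 263.7 kN/m
FS = 263.7 / 183.5 = 1.437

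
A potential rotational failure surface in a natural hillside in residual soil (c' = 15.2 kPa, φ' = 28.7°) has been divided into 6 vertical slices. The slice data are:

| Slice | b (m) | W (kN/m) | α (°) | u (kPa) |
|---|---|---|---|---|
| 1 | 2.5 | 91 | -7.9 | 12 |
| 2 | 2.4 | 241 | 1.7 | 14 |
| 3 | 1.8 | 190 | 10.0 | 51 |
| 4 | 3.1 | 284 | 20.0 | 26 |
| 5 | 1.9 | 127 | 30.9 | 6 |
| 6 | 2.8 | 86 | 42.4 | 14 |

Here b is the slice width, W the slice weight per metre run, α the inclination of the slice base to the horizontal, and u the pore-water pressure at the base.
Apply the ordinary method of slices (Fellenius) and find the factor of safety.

Ordinary method of slices: FS = Σ[c'·Δl_i + (W_i cosα_i − u_i·Δl_i)·tanφ'] / Σ W_i sinα_i, with Δl_i = b_i / cosα_i.
Slice 1: Δl = 2.5/cos(-7.9°) = 2.524 m; N'_1 = 91·cos(-7.9°) − 12·2.524 = 59.8; c'Δl = 38.36; W sinα = -12.5
Slice 2: Δl = 2.4/cos1.7° = 2.401 m; N'_2 = 241·cos1.7° − 14·2.401 = 207.3; c'Δl = 36.50; W sinα = 7.1
Slice 3: Δl = 1.8/cos10.0° = 1.828 m; N'_3 = 190·cos10.0° − 51·1.828 = 93.9; c'Δl = 27.78; W sinα = 33.0
Slice 4: Δl = 3.1/cos20.0° = 3.299 m; N'_4 = 284·cos20.0° − 26·3.299 = 181.1; c'Δl = 50.14; W sinα = 97.1
Slice 5: Δl = 1.9/cos30.9° = 2.214 m; N'_5 = 127·cos30.9° − 6·2.214 = 95.7; c'Δl = 33.66; W sinα = 65.2
Slice 6: Δl = 2.8/cos42.4° = 3.792 m; N'_6 = 86·cos42.4° − 14·3.792 = 10.4; c'Δl = 57.63; W sinα = 58.0
Σc'Δl = 244.1 kN/m; ΣN' = 648.2 kN/m; ΣW sinα = 248.0 kN/m
Resisting = 244.1 + 648.2·tan28.7° = 244.1 + 354.9 = 599.0 kN/m
FS = 599.0 / 248.0 = 2.415

FS = 2.42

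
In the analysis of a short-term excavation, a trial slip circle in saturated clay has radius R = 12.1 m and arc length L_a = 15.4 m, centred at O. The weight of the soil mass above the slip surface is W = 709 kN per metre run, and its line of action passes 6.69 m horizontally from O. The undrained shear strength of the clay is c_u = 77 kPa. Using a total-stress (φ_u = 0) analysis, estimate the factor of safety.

FS = 3.02

Taking moments about the centre O, the resisting moment is provided by the undrained shear strength acting along the arc:
M_R = c_u·L_a·R = 77·15.40·12.1 = 14348.2 kN·m/m
M_D = W·d = 709·6.69 = 4743.2 kN·m/m
FS = M_R / M_D = 14348.2 / 4743.2 = 3.025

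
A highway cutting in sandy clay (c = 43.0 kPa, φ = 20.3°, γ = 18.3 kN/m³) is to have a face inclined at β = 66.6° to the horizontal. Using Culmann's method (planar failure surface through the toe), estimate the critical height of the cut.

Culmann's analysis gives the critical failure plane at α_cr = (β + φ)/2 = (66.6 + 20.3)/2 = 43.4°, and the critical height
H_c = (4c/γ) · sinβ cosφ / [1 − cos(β − φ)]
    = (4·43.0/18.3) · sin66.6°·cos20.3° / [1 − cos(46.3°)]
    = 9.399 · 0.9178·0.9379 / [1 − 0.6909]
    = 9.399 · 0.8608 / 0.3091
    = 26.17 m

H_c = 26.17 m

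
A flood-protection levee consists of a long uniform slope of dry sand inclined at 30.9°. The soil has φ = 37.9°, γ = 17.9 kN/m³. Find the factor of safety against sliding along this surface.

For a dry cohesionless infinite slope the factor of safety is FS = tanφ / tanβ.
FS = tan37.9° / tan30.9° = 0.7785 / 0.5985 = 1.301

FS = 1.30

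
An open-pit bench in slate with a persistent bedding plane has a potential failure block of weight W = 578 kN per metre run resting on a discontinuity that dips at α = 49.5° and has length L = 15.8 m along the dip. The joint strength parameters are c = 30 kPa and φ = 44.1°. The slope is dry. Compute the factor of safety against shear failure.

Resolving the block weight along and normal to the plane and applying the Mohr–Coulomb strength on the joint:
N' = W cosα = 578·cos49.5° = 375.4 kN/m
Driving force T = W sinα = 578·sin49.5° = 439.5 kN/m
Resisting force R = c·L + N'·tanφ = 30·15.8 + 375.4·tan44.1° = 474.0 + 363.8 = 837.8 kN/m
FS = R / T = 837.8 / 439.5 = 1.906

FS = 1.91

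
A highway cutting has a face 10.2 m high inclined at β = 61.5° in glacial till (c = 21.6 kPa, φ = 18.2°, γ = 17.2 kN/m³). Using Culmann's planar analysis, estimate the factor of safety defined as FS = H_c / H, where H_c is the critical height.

H_c = (4c/γ) · sinβ cosφ / [1 − cos(β − φ)]
    = (4·21.6/17.2) · sin61.5°·cos18.2° / [1 − cos43.3°]
    = 5.023 · 0.8349 / 0.2722 = 15.41 m
FS = H_c / H = 15.41 / 10.2 = 1.510

FS = 1.51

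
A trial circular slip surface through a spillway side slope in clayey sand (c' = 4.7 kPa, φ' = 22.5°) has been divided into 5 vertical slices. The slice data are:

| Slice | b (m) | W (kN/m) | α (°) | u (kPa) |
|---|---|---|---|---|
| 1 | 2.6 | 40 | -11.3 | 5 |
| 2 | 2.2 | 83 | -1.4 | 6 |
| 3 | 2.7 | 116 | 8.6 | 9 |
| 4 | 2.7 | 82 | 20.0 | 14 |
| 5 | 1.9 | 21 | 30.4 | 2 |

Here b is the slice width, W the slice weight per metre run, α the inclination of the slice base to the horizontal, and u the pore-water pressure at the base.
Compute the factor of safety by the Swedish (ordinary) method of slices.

FS = 3.41

Ordinary method of slices: FS = Σ[c'·Δl_i + (W_i cosα_i − u_i·Δl_i)·tanφ'] / Σ W_i sinα_i, with Δl_i = b_i / cosα_i.
Slice 1: Δl = 2.6/cos(-11.3°) = 2.651 m; N'_1 = 40·cos(-11.3°) − 5·2.651 = 26.0; c'Δl = 12.46; W sinα = -7.8
Slice 2: Δl = 2.2/cos(-1.4°) = 2.201 m; N'_2 = 83·cos(-1.4°) − 6·2.201 = 69.8; c'Δl = 10.34; W sinα = -2.0
Slice 3: Δl = 2.7/cos8.6° = 2.731 m; N'_3 = 116·cos8.6° − 9·2.731 = 90.1; c'Δl = 12.83; W sinα = 17.3
Slice 4: Δl = 2.7/cos20.0° = 2.873 m; N'_4 = 82·cos20.0° − 14·2.873 = 36.8; c'Δl = 13.50; W sinα = 28.0
Slice 5: Δl = 1.9/cos30.4° = 2.203 m; N'_5 = 21·cos30.4° − 2·2.203 = 13.7; c'Δl = 10.35; W sinα = 10.6
Σc'Δl = 59.5 kN/m; ΣN' = 236.4 kN/m; ΣW sinα = 46.2 kN/m
Resisting = 59.5 + 236.4·tan22.5° = 59.5 + 97.9 = 157.4 kN/m
FS = 157.4 / 46.2 = 3.411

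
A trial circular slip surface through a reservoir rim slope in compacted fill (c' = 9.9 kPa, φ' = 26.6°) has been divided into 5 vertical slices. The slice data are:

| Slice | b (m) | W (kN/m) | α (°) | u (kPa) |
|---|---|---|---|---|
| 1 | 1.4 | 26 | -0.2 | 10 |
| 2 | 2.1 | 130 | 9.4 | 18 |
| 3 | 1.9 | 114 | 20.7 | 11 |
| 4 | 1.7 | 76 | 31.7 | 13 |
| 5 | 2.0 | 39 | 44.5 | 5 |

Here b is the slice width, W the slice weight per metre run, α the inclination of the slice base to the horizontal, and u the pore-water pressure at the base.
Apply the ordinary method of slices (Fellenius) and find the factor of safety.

FS = 1.73

Ordinary method of slices: FS = Σ[c'·Δl_i + (W_i cosα_i − u_i·Δl_i)·tanφ'] / Σ W_i sinα_i, with Δl_i = b_i / cosα_i.
Slice 1: Δl = 1.4/cos(-0.2°) = 1.400 m; N'_1 = 26·cos(-0.2°) − 10·1.400 = 12.0; c'Δl = 13.86; W sinα = -0.1
Slice 2: Δl = 2.1/cos9.4° = 2.129 m; N'_2 = 130·cos9.4° − 18·2.129 = 89.9; c'Δl = 21.07; W sinα = 21.2
Slice 3: Δl = 1.9/cos20.7° = 2.031 m; N'_3 = 114·cos20.7° − 11·2.031 = 84.3; c'Δl = 20.11; W sinα = 40.3
Slice 4: Δl = 1.7/cos31.7° = 1.998 m; N'_4 = 76·cos31.7° − 13·1.998 = 38.7; c'Δl = 19.78; W sinα = 39.9
Slice 5: Δl = 2.0/cos44.5° = 2.804 m; N'_5 = 39·cos44.5° − 5·2.804 = 13.8; c'Δl = 27.76; W sinα = 27.3
Σc'Δl = 102.6 kN/m; ΣN' = 238.7 kN/m; ΣW sinα = 128.7 kN/m
Resisting = 102.6 + 238.7·tan26.6° = 102.6 + 119.5 = 222.1 kN/m
FS = 222.1 / 128.7 = 1.726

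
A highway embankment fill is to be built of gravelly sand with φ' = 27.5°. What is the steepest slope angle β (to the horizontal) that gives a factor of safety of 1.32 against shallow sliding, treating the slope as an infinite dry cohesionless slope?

β = 21.5°

For an infinite dry cohesionless slope FS = tanφ'/tanβ, so tanβ = tanφ' / FS.
tanβ = tan27.5° / 1.32 = 0.5206 / 1.32 = 0.3944
β = arctan(0.3944) = 21.52°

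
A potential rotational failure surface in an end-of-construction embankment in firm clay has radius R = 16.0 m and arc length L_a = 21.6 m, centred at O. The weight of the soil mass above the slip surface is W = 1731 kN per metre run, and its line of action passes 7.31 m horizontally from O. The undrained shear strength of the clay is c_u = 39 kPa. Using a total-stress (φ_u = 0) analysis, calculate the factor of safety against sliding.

Taking moments about the centre O, the resisting moment is provided by the undrained shear strength acting along the arc:
M_R = c_u·L_a·R = 39·21.60·16.0 = 13478.4 kN·m/m
M_D = W·d = 1731·7.31 = 12653.6 kN·m/m
FS = M_R / M_D = 13478.4 / 12653.6 = 1.065

FS = 1.07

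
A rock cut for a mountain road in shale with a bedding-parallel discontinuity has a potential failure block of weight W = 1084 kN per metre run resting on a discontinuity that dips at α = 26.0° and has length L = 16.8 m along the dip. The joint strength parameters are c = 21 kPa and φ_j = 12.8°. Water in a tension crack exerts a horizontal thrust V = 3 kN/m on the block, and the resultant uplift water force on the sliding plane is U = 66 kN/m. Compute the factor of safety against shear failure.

Resolving the block weight along and normal to the plane and applying the Mohr–Coulomb strength on the joint:
N' = W cosα − U − V sinα = 1084·cos26.0° − 66 − 3·sin26.0° = 907.0 kN/m
Driving force T = W sinα + V cosα = 1084·sin26.0° + 3·cos26.0° = 477.9 kN/m
Resisting force R = c·L + N'·tanφ_j = 21·16.8 + 907.0·tan12.8° = 352.8 + 206.1 = 558.9 kN/m
FS = R / T = 558.9 / 477.9 = 1.169

FS = 1.17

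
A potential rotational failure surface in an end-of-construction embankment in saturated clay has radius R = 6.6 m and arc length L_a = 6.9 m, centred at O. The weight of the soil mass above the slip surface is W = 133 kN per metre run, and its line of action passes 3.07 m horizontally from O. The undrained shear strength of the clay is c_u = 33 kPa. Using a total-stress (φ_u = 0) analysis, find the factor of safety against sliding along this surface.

FS = 3.68

Taking moments about the centre O, the resisting moment is provided by the undrained shear strength acting along the arc:
M_R = c_u·L_a·R = 33·6.90·6.6 = 1502.8 kN·m/m
M_D = W·d = 133·3.07 = 408.3 kN·m/m
FS = M_R / M_D = 1502.8 / 408.3 = 3.681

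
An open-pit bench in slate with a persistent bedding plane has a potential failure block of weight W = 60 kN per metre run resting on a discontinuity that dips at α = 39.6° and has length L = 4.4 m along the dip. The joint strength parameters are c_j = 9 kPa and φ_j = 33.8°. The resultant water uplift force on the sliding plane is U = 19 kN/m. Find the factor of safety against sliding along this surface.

Resolving the block weight along and normal to the plane and applying the Mohr–Coulomb strength on the joint:
N' = W cosα − U = 60·cos39.6° − 19 = 27.2 kN/m
Driving force T = W sinα = 60·sin39.6° = 38.2 kN/m
Resisting force R = c_j·L + N'·tanφ_j = 9·4.4 + 27.2·tan33.8° = 39.6 + 18.2 = 57.8 kN/m
FS = R / T = 57.8 / 38.2 = 1.512

FS = 1.51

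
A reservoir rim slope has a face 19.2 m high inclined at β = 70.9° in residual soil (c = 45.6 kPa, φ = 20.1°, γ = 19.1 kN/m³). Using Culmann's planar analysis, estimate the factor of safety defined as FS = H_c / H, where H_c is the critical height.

FS = 1.20

H_c = (4c/γ) · sinβ cosφ / [1 − cos(β − φ)]
    = (4·45.6/19.1) · sin70.9°·cos20.1° / [1 − cos50.8°]
    = 9.550 · 0.8874 / 0.3680 = 23.03 m
FS = H_c / H = 23.03 / 19.2 = 1.199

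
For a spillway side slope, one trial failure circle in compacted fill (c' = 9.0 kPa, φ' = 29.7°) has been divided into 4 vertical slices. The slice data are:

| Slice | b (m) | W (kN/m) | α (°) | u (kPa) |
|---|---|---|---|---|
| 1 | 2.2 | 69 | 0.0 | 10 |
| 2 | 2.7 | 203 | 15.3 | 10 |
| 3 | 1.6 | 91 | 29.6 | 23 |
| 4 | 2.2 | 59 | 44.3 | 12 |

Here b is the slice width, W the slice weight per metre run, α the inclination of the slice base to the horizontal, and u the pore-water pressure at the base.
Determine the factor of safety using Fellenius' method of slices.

FS = 1.69

Ordinary method of slices: FS = Σ[c'·Δl_i + (W_i cosα_i − u_i·Δl_i)·tanφ'] / Σ W_i sinα_i, with Δl_i = b_i / cosα_i.
Slice 1: Δl = 2.2/cos0.0° = 2.200 m; N'_1 = 69·cos0.0° − 10·2.200 = 47.0; c'Δl = 19.80; W sinα = 0.0
Slice 2: Δl = 2.7/cos15.3° = 2.799 m; N'_2 = 203·cos15.3° − 10·2.799 = 167.8; c'Δl = 25.19; W sinα = 53.6
Slice 3: Δl = 1.6/cos29.6° = 1.840 m; N'_3 = 91·cos29.6° − 23·1.840 = 36.8; c'Δl = 16.56; W sinα = 44.9
Slice 4: Δl = 2.2/cos44.3° = 3.074 m; N'_4 = 59·cos44.3° − 12·3.074 = 5.3; c'Δl = 27.67; W sinα = 41.2
Σc'Δl = 89.2 kN/m; ΣN' = 257.0 kN/m; ΣW sinα = 139.7 kN/m
Resisting = 89.2 + 257.0·tan29.7° = 89.2 + 146.6 = 235.8 kN/m
FS = 235.8 / 139.7 = 1.688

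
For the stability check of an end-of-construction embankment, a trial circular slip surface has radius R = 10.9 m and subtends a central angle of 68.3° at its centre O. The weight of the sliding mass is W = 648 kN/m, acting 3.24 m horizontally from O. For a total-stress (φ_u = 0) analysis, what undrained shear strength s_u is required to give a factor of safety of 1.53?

FS = s_u·L_a·R / (W·d), so s_u = FS·W·d / (L_a·R).
Arc length L_a = R·θ = 10.9·(68.3°·π/180) = 10.9·1.1921 = 12.99 m
s_u = 1.53·648·3.24 / (12.99·10.9) = 3212.3 / 141.63 = 22.68 kPa

s_u = 22.7 kPa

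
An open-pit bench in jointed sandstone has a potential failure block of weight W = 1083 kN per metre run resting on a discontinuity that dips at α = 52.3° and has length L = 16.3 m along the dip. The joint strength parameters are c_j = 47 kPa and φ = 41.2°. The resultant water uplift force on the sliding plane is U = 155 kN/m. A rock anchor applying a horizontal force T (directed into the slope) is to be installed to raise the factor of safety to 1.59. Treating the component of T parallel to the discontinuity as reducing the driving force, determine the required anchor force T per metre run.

Resolving forces along and normal to the sliding plane, with the horizontal anchor force T adding T·sinα to the effective normal force and T·cosα acting up the plane against the driving force:
FS = [c_jL + (W cosα − U + T sinα) tanφ] / [W sinα − T cosα]
Without the anchor: N' = 507.3 kN/m, driving T_d = 856.9 kN/m, resisting R = 47·16.3 + 507.3·tan41.2° = 1210.2 kN/m, FS = 1.41.
Setting FS = 1.59 and solving for T:
1.59·(856.9 − T cos52.3°) = 1210.2 + T sin52.3°·tan41.2°
T·(sin52.3°·tan41.2° + 1.59·cos52.3°) = 1.59·856.9 − 1210.2
T·(0.7912·0.8754 + 1.59·0.6115) = 1362.5 − 1210.2 = 152.3
T·1.6650 = 152.3
T = 91.5 kN/m

T = 91 kN/m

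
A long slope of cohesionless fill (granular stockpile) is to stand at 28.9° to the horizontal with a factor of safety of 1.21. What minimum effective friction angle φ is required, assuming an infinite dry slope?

FS = tanφ/tanβ ⇒ tanφ = FS · tanβ = 1.21 · tan28.9° = 0.6680
φ = arctan(0.6680) = 33.74°

φ = 33.7°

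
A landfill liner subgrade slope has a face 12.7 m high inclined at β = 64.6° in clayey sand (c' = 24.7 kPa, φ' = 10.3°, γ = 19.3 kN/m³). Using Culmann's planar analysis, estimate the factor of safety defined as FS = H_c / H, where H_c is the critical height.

H_c = (4c'/γ) · sinβ cosφ' / [1 − cos(β − φ')]
    = (4·24.7/19.3) · sin64.6°·cos10.3° / [1 − cos54.3°]
    = 5.119 · 0.8888 / 0.4165 = 10.92 m
FS = H_c / H = 10.92 / 12.7 = 0.860

FS = 0.86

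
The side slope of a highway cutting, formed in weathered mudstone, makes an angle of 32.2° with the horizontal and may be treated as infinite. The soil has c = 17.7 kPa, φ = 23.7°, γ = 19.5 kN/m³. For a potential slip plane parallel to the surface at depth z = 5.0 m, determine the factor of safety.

FS = 1.10

For an infinite slope with a slip plane parallel to the surface (no pore pressure): FS = [c + γz cos²β tanφ] / [γz sinβ cosβ].
γz = 19.5·5.0 = 97.50 kN/m²
Numerator = 17.7 + 97.50·cos²32.2°·tan23.7° = 17.7 + 97.50·0.7160·0.4390 = 48.346 kPa
Denominator = 97.50·sin32.2°·cos32.2° = 97.50·0.5329·0.8462 = 43.964 kPa
FS = 48.346 / 43.964 = 1.100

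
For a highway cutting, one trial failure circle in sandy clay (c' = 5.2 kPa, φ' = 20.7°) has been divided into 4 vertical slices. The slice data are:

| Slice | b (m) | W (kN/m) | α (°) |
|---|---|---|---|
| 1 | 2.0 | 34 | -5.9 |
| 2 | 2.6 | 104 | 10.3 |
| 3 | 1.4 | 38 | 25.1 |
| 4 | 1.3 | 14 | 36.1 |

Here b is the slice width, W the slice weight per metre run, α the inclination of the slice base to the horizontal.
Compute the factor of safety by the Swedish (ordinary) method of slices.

FS = 2.77

Ordinary method of slices: FS = Σ[c'·Δl_i + (W_i cosα_i)·tanφ'] / Σ W_i sinα_i, with Δl_i = b_i / cosα_i.
Slice 1: Δl = 2.0/cos(-5.9°) = 2.011 m; N'_1 = 34·cos(-5.9°) = 33.8; c'Δl = 10.46; W sinα = -3.5
Slice 2: Δl = 2.6/cos10.3° = 2.643 m; N'_2 = 104·cos10.3° = 102.3; c'Δl = 13.74; W sinα = 18.6
Slice 3: Δl = 1.4/cos25.1° = 1.546 m; N'_3 = 38·cos25.1° = 34.4; c'Δl = 8.04; W sinα = 16.1
Slice 4: Δl = 1.3/cos36.1° = 1.609 m; N'_4 = 14·cos36.1° = 11.3; c'Δl = 8.37; W sinα = 8.2
Σc'Δl = 40.6 kN/m; ΣN' = 181.9 kN/m; ΣW sinα = 39.5 kN/m
Resisting = 40.6 + 181.9·tan20.7° = 40.6 + 68.7 = 109.3 kN/m
FS = 109.3 / 39.5 = 2.770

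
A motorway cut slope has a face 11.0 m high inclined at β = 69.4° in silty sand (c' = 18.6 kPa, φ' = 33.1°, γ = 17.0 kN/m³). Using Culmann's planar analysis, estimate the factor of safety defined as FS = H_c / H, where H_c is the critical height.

H_c = (4c'/γ) · sinβ cosφ' / [1 − cos(β − φ')]
    = (4·18.6/17.0) · sin69.4°·cos33.1° / [1 − cos36.3°]
    = 4.376 · 0.7842 / 0.1941 = 17.68 m
FS = H_c / H = 17.68 / 11.0 = 1.608

FS = 1.61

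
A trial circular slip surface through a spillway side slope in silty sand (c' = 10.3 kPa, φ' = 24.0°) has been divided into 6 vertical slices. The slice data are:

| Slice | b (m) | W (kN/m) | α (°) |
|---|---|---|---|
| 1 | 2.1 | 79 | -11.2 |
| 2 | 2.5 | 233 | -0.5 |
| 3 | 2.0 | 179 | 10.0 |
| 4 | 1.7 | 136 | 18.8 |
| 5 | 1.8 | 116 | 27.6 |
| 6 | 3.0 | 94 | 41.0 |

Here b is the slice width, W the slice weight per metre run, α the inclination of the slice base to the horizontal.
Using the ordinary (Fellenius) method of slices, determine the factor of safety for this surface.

Ordinary method of slices: FS = Σ[c'·Δl_i + (W_i cosα_i)·tanφ'] / Σ W_i sinα_i, with Δl_i = b_i / cosα_i.
Slice 1: Δl = 2.1/cos(-11.2°) = 2.141 m; N'_1 = 79·cos(-11.2°) = 77.5; c'Δl = 22.05; W sinα = -15.3
Slice 2: Δl = 2.5/cos(-0.5°) = 2.500 m; N'_2 = 233·cos(-0.5°) = 233.0; c'Δl = 25.75; W sinα = -2.0
Slice 3: Δl = 2.0/cos10.0° = 2.031 m; N'_3 = 179·cos10.0° = 176.3; c'Δl = 20.92; W sinα = 31.1
Slice 4: Δl = 1.7/cos18.8° = 1.796 m; N'_4 = 136·cos18.8° = 128.7; c'Δl = 18.50; W sinα = 43.8
Slice 5: Δl = 1.8/cos27.6° = 2.031 m; N'_5 = 116·cos27.6° = 102.8; c'Δl = 20.92; W sinα = 53.7
Slice 6: Δl = 3.0/cos41.0° = 3.975 m; N'_6 = 94·cos41.0° = 70.9; c'Δl = 40.94; W sinα = 61.7
Σc'Δl = 149.1 kN/m; ΣN' = 789.3 kN/m; ΣW sinα = 172.9 kN/m
Resisting = 149.1 + 789.3·tan24.0° = 149.1 + 351.4 = 500.5 kN/m
FS = 500.5 / 172.9 = 2.894

FS = 2.89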